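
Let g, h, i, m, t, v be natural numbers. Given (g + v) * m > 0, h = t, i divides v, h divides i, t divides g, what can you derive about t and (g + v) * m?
t ≤ (g + v) * m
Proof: Because h = t and h divides i, t divides i. i divides v, so t divides v. Since t divides g, t divides g + v. Then t divides (g + v) * m. Because (g + v) * m > 0, t ≤ (g + v) * m.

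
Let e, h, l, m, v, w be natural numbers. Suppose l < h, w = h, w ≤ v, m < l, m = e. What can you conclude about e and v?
e < v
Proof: From m = e and m < l, e < l. l < h, so e < h. w = h and w ≤ v, thus h ≤ v. Since e < h, e < v.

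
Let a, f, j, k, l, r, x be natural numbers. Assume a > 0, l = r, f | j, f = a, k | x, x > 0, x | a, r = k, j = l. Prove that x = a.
From x | a and a > 0, x ≤ a. l = r and r = k, thus l = k. Because j = l and f | j, f | l. Because l = k, f | k. Since k | x, f | x. f = a, so a | x. Since x > 0, a ≤ x. x ≤ a, so x = a.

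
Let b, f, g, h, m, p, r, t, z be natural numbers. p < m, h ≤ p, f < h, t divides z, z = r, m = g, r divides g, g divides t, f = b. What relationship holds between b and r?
b < r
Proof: g divides t and t divides z, therefore g divides z. z = r, so g divides r. r divides g, so g = r. Because f < h and h ≤ p, f < p. Since f = b, b < p. Because m = g and p < m, p < g. From b < p, b < g. From g = r, b < r.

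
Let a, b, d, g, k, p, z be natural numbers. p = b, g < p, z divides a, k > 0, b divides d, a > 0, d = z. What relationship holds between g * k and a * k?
g * k < a * k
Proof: p = b and g < p, hence g < b. Because d = z and b divides d, b divides z. z divides a, so b divides a. From a > 0, b ≤ a. g < b, so g < a. Since k > 0, by multiplying by a positive, g * k < a * k.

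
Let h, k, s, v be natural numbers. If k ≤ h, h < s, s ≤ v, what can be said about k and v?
k < v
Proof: h < s and s ≤ v, hence h < v. Since k ≤ h, k < v.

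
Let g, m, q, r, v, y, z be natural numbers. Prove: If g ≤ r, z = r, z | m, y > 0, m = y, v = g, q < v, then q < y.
v = g and q < v, hence q < g. Since g ≤ r, q < r. m = y and z | m, thus z | y. z = r, so r | y. y > 0, so r ≤ y. q < r, so q < y.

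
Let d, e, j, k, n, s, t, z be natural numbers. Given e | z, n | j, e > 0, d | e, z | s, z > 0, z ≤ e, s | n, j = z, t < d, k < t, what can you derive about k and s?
k < s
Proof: e | z and z > 0, hence e ≤ z. z ≤ e, so e = z. Since j = z and n | j, n | z. From s | n, s | z. z | s, so z = s. Since e = z, e = s. From d | e and e > 0, d ≤ e. Since t < d, t < e. Since k < t, k < e. Since e = s, k < s.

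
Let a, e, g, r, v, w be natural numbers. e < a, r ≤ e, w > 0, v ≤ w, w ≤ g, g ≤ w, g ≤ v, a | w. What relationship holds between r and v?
r < v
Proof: From g ≤ w and w ≤ g, g = w. Since g ≤ v, w ≤ v. v ≤ w, so w = v. Since a | w and w > 0, a ≤ w. w = v, so a ≤ v. e < a, so e < v. Since r ≤ e, r < v.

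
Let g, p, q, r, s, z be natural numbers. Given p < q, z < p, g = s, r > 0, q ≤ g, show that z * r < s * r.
z < p and p < q, hence z < q. g = s and q ≤ g, thus q ≤ s. z < q, so z < s. From r > 0, by multiplying by a positive, z * r < s * r.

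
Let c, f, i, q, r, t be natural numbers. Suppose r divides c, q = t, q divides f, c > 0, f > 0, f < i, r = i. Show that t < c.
From q divides f and f > 0, q ≤ f. Because r = i and r divides c, i divides c. c > 0, so i ≤ c. Because f < i, f < c. q ≤ f, so q < c. Since q = t, t < c.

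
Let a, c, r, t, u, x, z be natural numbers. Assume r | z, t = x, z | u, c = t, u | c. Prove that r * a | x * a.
Since c = t and t = x, c = x. r | z and z | u, therefore r | u. Since u | c, r | c. c = x, so r | x. Then r * a | x * a.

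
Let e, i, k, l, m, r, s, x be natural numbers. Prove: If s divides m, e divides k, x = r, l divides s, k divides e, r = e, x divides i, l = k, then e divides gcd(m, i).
k divides e and e divides k, hence k = e. l = k, so l = e. Since l divides s, e divides s. From s divides m, e divides m. Because x = r and r = e, x = e. x divides i, so e divides i. Since e divides m, e divides gcd(m, i).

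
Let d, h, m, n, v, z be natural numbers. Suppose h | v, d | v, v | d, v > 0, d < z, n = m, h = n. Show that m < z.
h = n and n = m, hence h = m. h | v and v > 0, therefore h ≤ v. Since h = m, m ≤ v. Because d | v and v | d, d = v. Since d < z, v < z. Since m ≤ v, m < z.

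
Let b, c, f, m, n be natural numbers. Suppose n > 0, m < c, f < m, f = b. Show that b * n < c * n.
f = b and f < m, so b < m. Since m < c, b < c. From n > 0, by multiplying by a positive, b * n < c * n.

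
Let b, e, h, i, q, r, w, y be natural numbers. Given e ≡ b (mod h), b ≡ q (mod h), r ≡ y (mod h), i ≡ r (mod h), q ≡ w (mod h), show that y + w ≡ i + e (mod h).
Because i ≡ r (mod h) and r ≡ y (mod h), i ≡ y (mod h). e ≡ b (mod h) and b ≡ q (mod h), therefore e ≡ q (mod h). q ≡ w (mod h), so e ≡ w (mod h). i ≡ y (mod h), so i + e ≡ y + w (mod h). Then y + w ≡ i + e (mod h).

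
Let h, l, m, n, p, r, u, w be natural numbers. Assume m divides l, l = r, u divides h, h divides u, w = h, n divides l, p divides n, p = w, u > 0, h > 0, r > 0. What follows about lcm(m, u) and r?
lcm(m, u) ≤ r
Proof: h divides u and u > 0, thus h ≤ u. u divides h and h > 0, so u ≤ h. h ≤ u, so h = u. Since p = w and w = h, p = h. Since p divides n, h divides n. Since n divides l, h divides l. h = u, so u divides l. m divides l, so lcm(m, u) divides l. From l = r, lcm(m, u) divides r. Since r > 0, lcm(m, u) ≤ r.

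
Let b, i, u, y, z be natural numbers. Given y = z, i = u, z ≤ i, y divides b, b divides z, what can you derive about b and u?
b ≤ u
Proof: Because y = z and y divides b, z divides b. Since b divides z, z = b. i = u and z ≤ i, thus z ≤ u. Since z = b, b ≤ u.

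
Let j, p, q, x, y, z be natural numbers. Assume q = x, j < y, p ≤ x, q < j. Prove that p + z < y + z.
q < j and j < y, thus q < y. q = x, so x < y. p ≤ x, so p < y. Then p + z < y + z.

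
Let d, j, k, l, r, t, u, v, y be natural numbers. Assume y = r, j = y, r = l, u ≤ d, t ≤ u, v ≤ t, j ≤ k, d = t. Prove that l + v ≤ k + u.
y = r and r = l, hence y = l. Since j = y and j ≤ k, y ≤ k. Since y = l, l ≤ k. From d = t and u ≤ d, u ≤ t. Since t ≤ u, t = u. From v ≤ t, v ≤ u. Since l ≤ k, l + v ≤ k + u.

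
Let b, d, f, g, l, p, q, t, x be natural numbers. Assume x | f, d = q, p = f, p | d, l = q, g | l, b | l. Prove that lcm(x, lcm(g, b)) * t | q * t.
Since p = f and p | d, f | d. d = q, so f | q. Since x | f, x | q. g | l and b | l, therefore lcm(g, b) | l. From l = q, lcm(g, b) | q. Since x | q, lcm(x, lcm(g, b)) | q. Then lcm(x, lcm(g, b)) * t | q * t.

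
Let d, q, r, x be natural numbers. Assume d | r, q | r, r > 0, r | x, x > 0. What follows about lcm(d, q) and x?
lcm(d, q) ≤ x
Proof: d | r and q | r, hence lcm(d, q) | r. r > 0, so lcm(d, q) ≤ r. Because r | x and x > 0, r ≤ x. From lcm(d, q) ≤ r, lcm(d, q) ≤ x.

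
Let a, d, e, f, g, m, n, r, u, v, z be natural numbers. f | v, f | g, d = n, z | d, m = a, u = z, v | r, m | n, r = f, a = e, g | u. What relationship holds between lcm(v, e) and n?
lcm(v, e) | n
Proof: r = f and v | r, hence v | f. Because f | v, f = v. f | g and g | u, therefore f | u. u = z, so f | z. From f = v, v | z. Since d = n and z | d, z | n. Since v | z, v | n. Because m = a and a = e, m = e. m | n, so e | n. Since v | n, lcm(v, e) | n.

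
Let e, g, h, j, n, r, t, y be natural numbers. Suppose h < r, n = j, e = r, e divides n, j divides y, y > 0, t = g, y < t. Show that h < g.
e = r and e divides n, hence r divides n. n = j, so r divides j. Since j divides y, r divides y. y > 0, so r ≤ y. From h < r, h < y. t = g and y < t, thus y < g. h < y, so h < g.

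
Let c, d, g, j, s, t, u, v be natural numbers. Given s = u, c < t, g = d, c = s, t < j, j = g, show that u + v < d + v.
From c = s and s = u, c = u. j = g and g = d, therefore j = d. c < t and t < j, hence c < j. j = d, so c < d. c = u, so u < d. Then u + v < d + v.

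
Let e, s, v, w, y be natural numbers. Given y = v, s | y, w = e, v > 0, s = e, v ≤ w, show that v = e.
w = e and v ≤ w, therefore v ≤ e. From y = v and s | y, s | v. Since s = e, e | v. v > 0, so e ≤ v. Since v ≤ e, v = e.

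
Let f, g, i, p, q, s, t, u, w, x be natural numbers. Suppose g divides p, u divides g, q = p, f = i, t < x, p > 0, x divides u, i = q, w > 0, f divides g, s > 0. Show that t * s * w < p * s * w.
f = i and f divides g, hence i divides g. Since i = q, q divides g. Since q = p, p divides g. Since g divides p, g = p. Since x divides u and u divides g, x divides g. Because g = p, x divides p. p > 0, so x ≤ p. Since t < x, t < p. Because s > 0, by multiplying by a positive, t * s < p * s. From w > 0, by multiplying by a positive, t * s * w < p * s * w.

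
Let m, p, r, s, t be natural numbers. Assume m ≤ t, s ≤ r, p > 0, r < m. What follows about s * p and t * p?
s * p < t * p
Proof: Since s ≤ r and r < m, s < m. m ≤ t, so s < t. Since p > 0, s * p < t * p.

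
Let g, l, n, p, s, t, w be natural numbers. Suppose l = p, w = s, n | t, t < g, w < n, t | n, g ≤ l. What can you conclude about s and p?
s < p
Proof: Since n | t and t | n, n = t. w < n, so w < t. t < g and g ≤ l, thus t < l. w < t, so w < l. Since l = p, w < p. Since w = s, s < p.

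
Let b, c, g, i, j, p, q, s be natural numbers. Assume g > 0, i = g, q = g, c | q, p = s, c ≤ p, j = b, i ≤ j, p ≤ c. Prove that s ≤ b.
Because c ≤ p and p ≤ c, c = p. c | q, so p | q. q = g, so p | g. Since g > 0, p ≤ g. Because p = s, s ≤ g. Because j = b and i ≤ j, i ≤ b. Since i = g, g ≤ b. s ≤ g, so s ≤ b.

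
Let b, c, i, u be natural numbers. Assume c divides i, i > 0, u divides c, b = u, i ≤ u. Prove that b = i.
u divides c and c divides i, therefore u divides i. Since i > 0, u ≤ i. i ≤ u, so u = i. Since b = u, b = i.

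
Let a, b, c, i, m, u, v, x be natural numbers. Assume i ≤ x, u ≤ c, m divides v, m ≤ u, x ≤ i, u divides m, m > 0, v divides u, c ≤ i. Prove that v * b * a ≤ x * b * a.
u divides m and m > 0, so u ≤ m. Since m ≤ u, m = u. Since m divides v, u divides v. v divides u, so u = v. u ≤ c, so v ≤ c. From i ≤ x and x ≤ i, i = x. Since c ≤ i, c ≤ x. Since v ≤ c, v ≤ x. By multiplying by a non-negative, v * b ≤ x * b. By multiplying by a non-negative, v * b * a ≤ x * b * a.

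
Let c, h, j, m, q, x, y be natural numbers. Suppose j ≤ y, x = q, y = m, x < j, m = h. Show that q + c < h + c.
y = m and m = h, hence y = h. From x < j and j ≤ y, x < y. Since y = h, x < h. Since x = q, q < h. Then q + c < h + c.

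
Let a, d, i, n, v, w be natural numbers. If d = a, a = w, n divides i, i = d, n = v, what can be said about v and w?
v divides w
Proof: i = d and d = a, thus i = a. a = w, so i = w. Because n = v and n divides i, v divides i. Because i = w, v divides w.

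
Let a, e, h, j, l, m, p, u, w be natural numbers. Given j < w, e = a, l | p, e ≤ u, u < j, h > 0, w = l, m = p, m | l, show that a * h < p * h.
m = p and m | l, hence p | l. Since l | p, l = p. Since w = l, w = p. From u < j and j < w, u < w. Since e ≤ u, e < w. w = p, so e < p. Since e = a, a < p. h > 0, so a * h < p * h.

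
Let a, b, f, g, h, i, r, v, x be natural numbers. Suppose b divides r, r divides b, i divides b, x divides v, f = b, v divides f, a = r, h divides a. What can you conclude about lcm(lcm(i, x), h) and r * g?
lcm(lcm(i, x), h) divides r * g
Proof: b divides r and r divides b, therefore b = r. Because f = b and v divides f, v divides b. Since x divides v, x divides b. i divides b, so lcm(i, x) divides b. From b = r, lcm(i, x) divides r. a = r and h divides a, therefore h divides r. Since lcm(i, x) divides r, lcm(lcm(i, x), h) divides r. Then lcm(lcm(i, x), h) divides r * g.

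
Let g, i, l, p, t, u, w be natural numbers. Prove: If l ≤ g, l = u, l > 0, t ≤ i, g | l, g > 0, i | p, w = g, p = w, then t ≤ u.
g | l and l > 0, so g ≤ l. From l ≤ g, g = l. Since l = u, g = u. p = w and w = g, so p = g. Since i | p, i | g. g > 0, so i ≤ g. t ≤ i, so t ≤ g. Since g = u, t ≤ u.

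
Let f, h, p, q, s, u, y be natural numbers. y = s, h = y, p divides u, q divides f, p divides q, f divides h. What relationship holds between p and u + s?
p divides u + s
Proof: Since h = y and y = s, h = s. p divides q and q divides f, therefore p divides f. f divides h, so p divides h. h = s, so p divides s. Since p divides u, p divides u + s.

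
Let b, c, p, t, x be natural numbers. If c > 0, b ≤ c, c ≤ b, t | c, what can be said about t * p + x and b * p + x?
t * p + x ≤ b * p + x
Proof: Since c ≤ b and b ≤ c, c = b. t | c and c > 0, hence t ≤ c. c = b, so t ≤ b. Then t * p ≤ b * p. Then t * p + x ≤ b * p + x.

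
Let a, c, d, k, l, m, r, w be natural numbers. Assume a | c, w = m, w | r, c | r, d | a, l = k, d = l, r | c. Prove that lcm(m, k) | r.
w = m and w | r, thus m | r. d = l and l = k, so d = k. Because c | r and r | c, c = r. Since a | c, a | r. Since d | a, d | r. Since d = k, k | r. m | r, so lcm(m, k) | r.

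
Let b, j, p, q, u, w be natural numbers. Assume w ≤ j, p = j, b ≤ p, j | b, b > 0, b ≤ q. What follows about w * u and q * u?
w * u ≤ q * u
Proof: Since p = j and b ≤ p, b ≤ j. j | b and b > 0, therefore j ≤ b. b ≤ j, so b = j. Since b ≤ q, j ≤ q. Since w ≤ j, w ≤ q. Then w * u ≤ q * u.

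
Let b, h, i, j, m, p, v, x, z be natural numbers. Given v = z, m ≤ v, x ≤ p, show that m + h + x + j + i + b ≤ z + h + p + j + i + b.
Since v = z and m ≤ v, m ≤ z. Then m + h ≤ z + h. x ≤ p, so x + j ≤ p + j. Then x + j + i ≤ p + j + i. Then x + j + i + b ≤ p + j + i + b. m + h ≤ z + h, so m + h + x + j + i + b ≤ z + h + p + j + i + b.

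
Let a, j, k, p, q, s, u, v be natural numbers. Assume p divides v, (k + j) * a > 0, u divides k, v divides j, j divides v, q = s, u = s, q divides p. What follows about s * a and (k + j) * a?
s * a ≤ (k + j) * a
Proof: u = s and u divides k, therefore s divides k. Since v divides j and j divides v, v = j. q = s and q divides p, therefore s divides p. p divides v, so s divides v. v = j, so s divides j. Since s divides k, s divides k + j. Then s * a divides (k + j) * a. From (k + j) * a > 0, s * a ≤ (k + j) * a.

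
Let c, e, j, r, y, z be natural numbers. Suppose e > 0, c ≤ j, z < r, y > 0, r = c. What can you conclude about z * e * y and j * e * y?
z * e * y < j * e * y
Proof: r = c and z < r, so z < c. From c ≤ j, z < j. e > 0, so z * e < j * e. From y > 0, z * e * y < j * e * y.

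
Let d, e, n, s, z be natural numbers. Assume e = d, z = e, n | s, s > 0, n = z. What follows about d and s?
d ≤ s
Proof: n = z and z = e, so n = e. Since e = d, n = d. n | s and s > 0, thus n ≤ s. Since n = d, d ≤ s.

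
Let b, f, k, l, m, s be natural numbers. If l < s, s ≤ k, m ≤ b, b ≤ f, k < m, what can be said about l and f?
l < f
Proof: k < m and m ≤ b, hence k < b. From s ≤ k, s < b. l < s, so l < b. b ≤ f, so l < f.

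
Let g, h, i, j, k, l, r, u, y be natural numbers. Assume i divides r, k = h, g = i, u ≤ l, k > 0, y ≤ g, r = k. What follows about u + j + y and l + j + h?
u + j + y ≤ l + j + h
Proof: u ≤ l, therefore u + j ≤ l + j. g = i and y ≤ g, therefore y ≤ i. r = k and i divides r, hence i divides k. k > 0, so i ≤ k. Since k = h, i ≤ h. y ≤ i, so y ≤ h. Because u + j ≤ l + j, u + j + y ≤ l + j + h.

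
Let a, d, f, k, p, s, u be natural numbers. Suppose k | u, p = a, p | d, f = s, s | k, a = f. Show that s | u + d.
Because s | k and k | u, s | u. p = a and a = f, so p = f. Because p | d, f | d. f = s, so s | d. Because s | u, s | u + d.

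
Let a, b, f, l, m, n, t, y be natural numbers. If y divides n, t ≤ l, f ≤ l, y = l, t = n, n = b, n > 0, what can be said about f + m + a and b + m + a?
f + m + a ≤ b + m + a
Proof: From y = l and y divides n, l divides n. Since n > 0, l ≤ n. t = n and t ≤ l, so n ≤ l. l ≤ n, so l = n. Since n = b, l = b. f ≤ l, so f ≤ b. Then f + m ≤ b + m. Then f + m + a ≤ b + m + a.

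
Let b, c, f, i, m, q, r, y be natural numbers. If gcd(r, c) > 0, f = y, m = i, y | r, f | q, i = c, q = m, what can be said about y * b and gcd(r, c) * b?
y * b ≤ gcd(r, c) * b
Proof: q = m and m = i, so q = i. i = c, so q = c. Since f | q, f | c. Since f = y, y | c. Since y | r, y | gcd(r, c). Since gcd(r, c) > 0, y ≤ gcd(r, c). Then y * b ≤ gcd(r, c) * b.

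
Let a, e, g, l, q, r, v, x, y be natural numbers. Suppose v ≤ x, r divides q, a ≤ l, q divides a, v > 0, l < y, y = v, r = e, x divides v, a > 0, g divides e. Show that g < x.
x divides v and v > 0, hence x ≤ v. v ≤ x, so v = x. y = v, so y = x. Because r divides q and q divides a, r divides a. r = e, so e divides a. g divides e, so g divides a. Because a > 0, g ≤ a. a ≤ l and l < y, therefore a < y. Since g ≤ a, g < y. Because y = x, g < x.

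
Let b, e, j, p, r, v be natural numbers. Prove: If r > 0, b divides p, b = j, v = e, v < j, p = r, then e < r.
Since v = e and v < j, e < j. Because p = r and b divides p, b divides r. Because b = j, j divides r. r > 0, so j ≤ r. e < j, so e < r.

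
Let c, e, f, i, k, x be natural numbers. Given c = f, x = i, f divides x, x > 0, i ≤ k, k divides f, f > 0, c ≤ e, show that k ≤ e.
f divides x and x > 0, so f ≤ x. x = i, so f ≤ i. From i ≤ k, f ≤ k. Since k divides f and f > 0, k ≤ f. Since f ≤ k, f = k. c = f, so c = k. c ≤ e, so k ≤ e.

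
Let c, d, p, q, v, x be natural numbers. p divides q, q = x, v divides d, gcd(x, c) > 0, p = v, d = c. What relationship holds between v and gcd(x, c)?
v ≤ gcd(x, c)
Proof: q = x and p divides q, so p divides x. Since p = v, v divides x. d = c and v divides d, thus v divides c. v divides x, so v divides gcd(x, c). gcd(x, c) > 0, so v ≤ gcd(x, c).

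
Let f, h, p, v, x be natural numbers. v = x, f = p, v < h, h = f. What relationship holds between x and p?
x < p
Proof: h = f and f = p, thus h = p. Since v = x and v < h, x < h. h = p, so x < p.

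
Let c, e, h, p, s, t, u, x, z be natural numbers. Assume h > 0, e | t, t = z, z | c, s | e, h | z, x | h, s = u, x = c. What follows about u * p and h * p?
u * p ≤ h * p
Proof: x = c and x | h, so c | h. Since z | c, z | h. Because h | z, z = h. Because t = z and e | t, e | z. Since s | e, s | z. z = h, so s | h. s = u, so u | h. Since h > 0, u ≤ h. Then u * p ≤ h * p.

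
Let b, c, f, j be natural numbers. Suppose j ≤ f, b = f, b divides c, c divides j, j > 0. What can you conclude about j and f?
j = f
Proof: b = f and b divides c, thus f divides c. From c divides j, f divides j. Since j > 0, f ≤ j. j ≤ f, so j = f.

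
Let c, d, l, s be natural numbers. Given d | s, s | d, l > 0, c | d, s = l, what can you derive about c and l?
c ≤ l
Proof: d | s and s | d, hence d = s. Since s = l, d = l. c | d, so c | l. Since l > 0, c ≤ l.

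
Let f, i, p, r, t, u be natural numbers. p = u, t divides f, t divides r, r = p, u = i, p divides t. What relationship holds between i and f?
i divides f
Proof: Since r = p and t divides r, t divides p. Since p divides t, t = p. p = u, so t = u. u = i, so t = i. t divides f, so i divides f.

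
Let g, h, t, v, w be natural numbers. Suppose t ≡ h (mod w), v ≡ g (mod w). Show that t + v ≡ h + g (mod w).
Since t ≡ h (mod w) and v ≡ g (mod w), by adding congruences, t + v ≡ h + g (mod w).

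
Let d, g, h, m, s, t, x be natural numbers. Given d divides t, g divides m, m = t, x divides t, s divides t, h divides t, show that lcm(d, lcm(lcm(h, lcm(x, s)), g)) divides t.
x divides t and s divides t, hence lcm(x, s) divides t. Since h divides t, lcm(h, lcm(x, s)) divides t. From m = t and g divides m, g divides t. Since lcm(h, lcm(x, s)) divides t, lcm(lcm(h, lcm(x, s)), g) divides t. d divides t, so lcm(d, lcm(lcm(h, lcm(x, s)), g)) divides t.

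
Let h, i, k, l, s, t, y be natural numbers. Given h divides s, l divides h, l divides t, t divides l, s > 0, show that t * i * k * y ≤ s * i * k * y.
l divides t and t divides l, hence l = t. Since l divides h and h divides s, l divides s. l = t, so t divides s. s > 0, so t ≤ s. By multiplying by a non-negative, t * i ≤ s * i. By multiplying by a non-negative, t * i * k ≤ s * i * k. By multiplying by a non-negative, t * i * k * y ≤ s * i * k * y.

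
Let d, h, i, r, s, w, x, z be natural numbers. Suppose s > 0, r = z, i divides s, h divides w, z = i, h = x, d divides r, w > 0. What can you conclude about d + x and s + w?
d + x ≤ s + w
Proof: Because r = z and z = i, r = i. d divides r, so d divides i. i divides s, so d divides s. Since s > 0, d ≤ s. From h divides w and w > 0, h ≤ w. h = x, so x ≤ w. Since d ≤ s, d + x ≤ s + w.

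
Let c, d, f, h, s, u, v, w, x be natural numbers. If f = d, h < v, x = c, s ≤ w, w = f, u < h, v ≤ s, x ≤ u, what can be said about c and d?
c < d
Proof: x = c and x ≤ u, so c ≤ u. u < h and h < v, thus u < v. v ≤ s and s ≤ w, therefore v ≤ w. Because w = f, v ≤ f. Since u < v, u < f. Since c ≤ u, c < f. Since f = d, c < d.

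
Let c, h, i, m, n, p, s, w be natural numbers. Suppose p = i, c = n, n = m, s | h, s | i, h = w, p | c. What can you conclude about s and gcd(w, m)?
s | gcd(w, m)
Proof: h = w and s | h, hence s | w. c = n and n = m, hence c = m. Since p | c, p | m. p = i, so i | m. Because s | i, s | m. Since s | w, s | gcd(w, m).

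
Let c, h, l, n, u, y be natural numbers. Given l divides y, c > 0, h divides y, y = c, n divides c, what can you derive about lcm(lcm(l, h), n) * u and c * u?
lcm(lcm(l, h), n) * u ≤ c * u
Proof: l divides y and h divides y, therefore lcm(l, h) divides y. y = c, so lcm(l, h) divides c. n divides c, so lcm(lcm(l, h), n) divides c. c > 0, so lcm(lcm(l, h), n) ≤ c. By multiplying by a non-negative, lcm(lcm(l, h), n) * u ≤ c * u.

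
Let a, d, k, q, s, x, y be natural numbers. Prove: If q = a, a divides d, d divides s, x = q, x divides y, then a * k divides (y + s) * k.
x = q and x divides y, hence q divides y. From q = a, a divides y. Since a divides d and d divides s, a divides s. Since a divides y, a divides y + s. Then a * k divides (y + s) * k.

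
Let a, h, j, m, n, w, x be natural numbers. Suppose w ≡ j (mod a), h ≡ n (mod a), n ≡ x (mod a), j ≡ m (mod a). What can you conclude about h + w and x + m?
h + w ≡ x + m (mod a)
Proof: h ≡ n (mod a) and n ≡ x (mod a), so h ≡ x (mod a). w ≡ j (mod a) and j ≡ m (mod a), therefore w ≡ m (mod a). h ≡ x (mod a), so h + w ≡ x + m (mod a).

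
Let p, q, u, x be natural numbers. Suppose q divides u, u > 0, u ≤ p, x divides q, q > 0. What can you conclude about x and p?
x ≤ p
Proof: x divides q and q > 0, thus x ≤ q. Since q divides u and u > 0, q ≤ u. x ≤ q, so x ≤ u. Since u ≤ p, x ≤ p.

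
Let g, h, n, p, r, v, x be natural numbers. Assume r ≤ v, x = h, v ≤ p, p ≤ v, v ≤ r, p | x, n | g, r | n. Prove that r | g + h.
Since r | n and n | g, r | g. p ≤ v and v ≤ p, thus p = v. v ≤ r and r ≤ v, thus v = r. From p = v, p = r. x = h and p | x, so p | h. From p = r, r | h. r | g, so r | g + h.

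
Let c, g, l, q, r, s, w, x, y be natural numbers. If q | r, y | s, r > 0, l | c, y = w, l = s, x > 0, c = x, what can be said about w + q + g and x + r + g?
w + q + g ≤ x + r + g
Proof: Because l = s and l | c, s | c. Since y | s, y | c. c = x, so y | x. y = w, so w | x. Since x > 0, w ≤ x. q | r and r > 0, thus q ≤ r. w ≤ x, so w + q ≤ x + r. Then w + q + g ≤ x + r + g.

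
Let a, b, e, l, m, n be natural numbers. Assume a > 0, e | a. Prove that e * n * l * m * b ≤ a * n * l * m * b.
Because e | a and a > 0, e ≤ a. Then e * n ≤ a * n. Then e * n * l ≤ a * n * l. Then e * n * l * m ≤ a * n * l * m. Then e * n * l * m * b ≤ a * n * l * m * b.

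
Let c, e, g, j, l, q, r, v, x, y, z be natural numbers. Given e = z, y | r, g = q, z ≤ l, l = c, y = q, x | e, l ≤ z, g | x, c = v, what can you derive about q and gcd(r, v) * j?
q | gcd(r, v) * j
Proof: Because y = q and y | r, q | r. Because z ≤ l and l ≤ z, z = l. From l = c, z = c. Since c = v, z = v. Since e = z and x | e, x | z. g | x, so g | z. g = q, so q | z. z = v, so q | v. q | r, so q | gcd(r, v). Then q | gcd(r, v) * j.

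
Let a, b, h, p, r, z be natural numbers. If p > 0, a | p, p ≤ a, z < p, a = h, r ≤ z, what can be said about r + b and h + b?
r + b < h + b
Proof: Because a | p and p > 0, a ≤ p. p ≤ a, so p = a. Since a = h, p = h. Since z < p, z < h. From r ≤ z, r < h. Then r + b < h + b.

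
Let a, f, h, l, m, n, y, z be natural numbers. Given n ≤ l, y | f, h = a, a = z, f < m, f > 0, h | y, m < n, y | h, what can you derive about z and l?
z < l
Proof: Since y | h and h | y, y = h. h = a, so y = a. Since a = z, y = z. y | f and f > 0, so y ≤ f. Since y = z, z ≤ f. Since f < m and m < n, f < n. n ≤ l, so f < l. z ≤ f, so z < l.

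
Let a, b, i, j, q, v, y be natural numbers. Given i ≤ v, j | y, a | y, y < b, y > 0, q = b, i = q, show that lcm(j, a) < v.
j | y and a | y, thus lcm(j, a) | y. y > 0, so lcm(j, a) ≤ y. i = q and q = b, so i = b. Because i ≤ v, b ≤ v. Since y < b, y < v. Since lcm(j, a) ≤ y, lcm(j, a) < v.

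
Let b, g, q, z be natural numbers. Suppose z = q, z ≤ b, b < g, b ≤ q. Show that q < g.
z = q and z ≤ b, therefore q ≤ b. b ≤ q, so b = q. Since b < g, q < g.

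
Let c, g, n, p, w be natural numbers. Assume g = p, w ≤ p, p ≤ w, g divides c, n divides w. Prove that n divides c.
p ≤ w and w ≤ p, thus p = w. g = p and g divides c, thus p divides c. p = w, so w divides c. n divides w, so n divides c.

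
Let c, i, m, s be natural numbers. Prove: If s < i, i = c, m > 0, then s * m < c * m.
i = c and s < i, hence s < c. Since m > 0, by multiplying by a positive, s * m < c * m.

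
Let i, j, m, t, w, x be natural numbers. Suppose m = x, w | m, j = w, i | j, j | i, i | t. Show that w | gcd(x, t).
m = x and w | m, hence w | x. From i | j and j | i, i = j. i | t, so j | t. Since j = w, w | t. Since w | x, w | gcd(x, t).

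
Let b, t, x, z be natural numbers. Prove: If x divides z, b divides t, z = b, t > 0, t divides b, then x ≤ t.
b divides t and t divides b, therefore b = t. Since z = b, z = t. Since x divides z, x divides t. t > 0, so x ≤ t.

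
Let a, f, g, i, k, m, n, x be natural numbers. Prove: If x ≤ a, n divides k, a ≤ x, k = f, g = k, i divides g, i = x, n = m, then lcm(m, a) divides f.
n = m and n divides k, thus m divides k. x ≤ a and a ≤ x, so x = a. i = x, so i = a. g = k and i divides g, therefore i divides k. i = a, so a divides k. m divides k, so lcm(m, a) divides k. k = f, so lcm(m, a) divides f.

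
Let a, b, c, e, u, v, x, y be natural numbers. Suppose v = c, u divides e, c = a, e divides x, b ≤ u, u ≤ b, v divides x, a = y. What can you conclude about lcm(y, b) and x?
lcm(y, b) divides x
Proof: Because v = c and c = a, v = a. a = y, so v = y. From v divides x, y divides x. Since u ≤ b and b ≤ u, u = b. From u divides e and e divides x, u divides x. u = b, so b divides x. From y divides x, lcm(y, b) divides x.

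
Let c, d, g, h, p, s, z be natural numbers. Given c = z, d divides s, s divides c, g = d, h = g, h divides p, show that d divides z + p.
d divides s and s divides c, so d divides c. c = z, so d divides z. h = g and h divides p, therefore g divides p. g = d, so d divides p. Since d divides z, d divides z + p.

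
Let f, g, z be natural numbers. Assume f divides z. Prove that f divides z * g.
f divides z. By divisibility extends to multiples, f divides z * g.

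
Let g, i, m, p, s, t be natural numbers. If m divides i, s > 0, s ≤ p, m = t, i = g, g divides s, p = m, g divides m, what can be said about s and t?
s = t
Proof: p = m and s ≤ p, so s ≤ m. Since i = g and m divides i, m divides g. Since g divides m, g = m. g divides s and s > 0, therefore g ≤ s. Since g = m, m ≤ s. Since s ≤ m, s = m. m = t, so s = t.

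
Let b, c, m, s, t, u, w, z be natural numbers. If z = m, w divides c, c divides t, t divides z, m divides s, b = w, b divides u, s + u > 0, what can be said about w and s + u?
w ≤ s + u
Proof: w divides c and c divides t, so w divides t. t divides z, so w divides z. Since z = m, w divides m. m divides s, so w divides s. Since b = w and b divides u, w divides u. w divides s, so w divides s + u. Since s + u > 0, w ≤ s + u.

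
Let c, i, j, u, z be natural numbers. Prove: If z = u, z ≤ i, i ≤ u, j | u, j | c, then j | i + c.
z = u and z ≤ i, therefore u ≤ i. Since i ≤ u, u = i. j | u, so j | i. Since j | c, j | i + c.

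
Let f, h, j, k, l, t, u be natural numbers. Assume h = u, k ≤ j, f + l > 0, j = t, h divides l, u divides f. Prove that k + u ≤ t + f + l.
j = t and k ≤ j, so k ≤ t. h = u and h divides l, thus u divides l. Since u divides f, u divides f + l. Since f + l > 0, u ≤ f + l. Since k ≤ t, k + u ≤ t + f + l.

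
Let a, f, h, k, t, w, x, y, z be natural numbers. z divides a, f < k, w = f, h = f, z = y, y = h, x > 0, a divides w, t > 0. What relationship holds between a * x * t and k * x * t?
a * x * t < k * x * t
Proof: Because z = y and y = h, z = h. h = f, so z = f. From z divides a, f divides a. Since w = f and a divides w, a divides f. f divides a, so f = a. Since f < k, a < k. Because x > 0, by multiplying by a positive, a * x < k * x. Since t > 0, by multiplying by a positive, a * x * t < k * x * t.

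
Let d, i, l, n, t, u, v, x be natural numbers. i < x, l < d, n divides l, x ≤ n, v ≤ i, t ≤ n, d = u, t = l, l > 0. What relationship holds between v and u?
v < u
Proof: i < x and x ≤ n, so i < n. From v ≤ i, v < n. t = l and t ≤ n, thus l ≤ n. n divides l and l > 0, thus n ≤ l. Since l ≤ n, l = n. Since d = u and l < d, l < u. Because l = n, n < u. Since v < n, v < u.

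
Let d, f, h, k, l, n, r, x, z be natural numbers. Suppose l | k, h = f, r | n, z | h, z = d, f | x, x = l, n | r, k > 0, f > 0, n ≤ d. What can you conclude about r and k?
r ≤ k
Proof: Because n | r and r | n, n = r. Because z = d and z | h, d | h. h = f, so d | f. Since f > 0, d ≤ f. n ≤ d, so n ≤ f. x = l and f | x, thus f | l. l | k, so f | k. Since k > 0, f ≤ k. Since n ≤ f, n ≤ k. n = r, so r ≤ k.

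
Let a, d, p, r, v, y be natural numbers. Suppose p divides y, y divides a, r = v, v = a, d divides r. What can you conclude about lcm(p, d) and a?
lcm(p, d) divides a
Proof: p divides y and y divides a, hence p divides a. r = v and v = a, so r = a. Because d divides r, d divides a. Because p divides a, lcm(p, d) divides a.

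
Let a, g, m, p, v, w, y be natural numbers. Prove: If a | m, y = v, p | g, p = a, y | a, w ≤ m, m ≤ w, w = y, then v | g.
Since m ≤ w and w ≤ m, m = w. Since a | m, a | w. Since w = y, a | y. Because y | a, a = y. p = a, so p = y. y = v, so p = v. Since p | g, v | g.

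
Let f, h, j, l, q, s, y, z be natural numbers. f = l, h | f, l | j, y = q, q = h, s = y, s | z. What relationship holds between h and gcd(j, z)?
h | gcd(j, z)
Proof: From f = l and h | f, h | l. l | j, so h | j. y = q and q = h, hence y = h. s = y and s | z, so y | z. From y = h, h | z. Since h | j, h | gcd(j, z).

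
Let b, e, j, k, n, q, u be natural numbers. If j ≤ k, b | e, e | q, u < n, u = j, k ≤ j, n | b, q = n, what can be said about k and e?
k < e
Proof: j ≤ k and k ≤ j, thus j = k. Since u = j, u = k. n | b and b | e, hence n | e. q = n and e | q, therefore e | n. Since n | e, n = e. Since u < n, u < e. u = k, so k < e.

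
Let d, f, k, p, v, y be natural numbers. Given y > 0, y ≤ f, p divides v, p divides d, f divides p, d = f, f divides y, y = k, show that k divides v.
d = f and p divides d, so p divides f. f divides p, so p = f. f divides y and y > 0, so f ≤ y. Since y ≤ f, f = y. Since p = f, p = y. From p divides v, y divides v. Since y = k, k divides v.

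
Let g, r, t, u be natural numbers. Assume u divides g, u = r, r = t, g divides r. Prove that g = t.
u = r and u divides g, therefore r divides g. Since g divides r, g = r. r = t, so g = t.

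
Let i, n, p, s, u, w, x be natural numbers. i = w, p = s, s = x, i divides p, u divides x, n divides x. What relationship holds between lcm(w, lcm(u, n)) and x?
lcm(w, lcm(u, n)) divides x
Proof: p = s and s = x, so p = x. i divides p, so i divides x. i = w, so w divides x. u divides x and n divides x, thus lcm(u, n) divides x. w divides x, so lcm(w, lcm(u, n)) divides x.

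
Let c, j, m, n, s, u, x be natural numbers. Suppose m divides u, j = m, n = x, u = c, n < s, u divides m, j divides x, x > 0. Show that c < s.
Since m divides u and u divides m, m = u. Because j = m and j divides x, m divides x. From m = u, u divides x. x > 0, so u ≤ x. From n = x and n < s, x < s. u ≤ x, so u < s. Since u = c, c < s.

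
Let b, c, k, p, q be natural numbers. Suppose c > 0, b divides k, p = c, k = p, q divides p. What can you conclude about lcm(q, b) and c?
lcm(q, b) ≤ c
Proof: k = p and b divides k, so b divides p. q divides p, so lcm(q, b) divides p. Because p = c, lcm(q, b) divides c. Since c > 0, lcm(q, b) ≤ c.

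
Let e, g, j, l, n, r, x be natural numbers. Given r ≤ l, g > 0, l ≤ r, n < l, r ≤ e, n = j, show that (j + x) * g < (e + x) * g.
l ≤ r and r ≤ l, hence l = r. Since n < l, n < r. Since r ≤ e, n < e. Since n = j, j < e. Then j + x < e + x. Because g > 0, by multiplying by a positive, (j + x) * g < (e + x) * g.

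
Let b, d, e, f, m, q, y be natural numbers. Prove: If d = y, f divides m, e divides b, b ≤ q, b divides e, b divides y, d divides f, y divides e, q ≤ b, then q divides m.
e divides b and b divides e, thus e = b. y divides e, so y divides b. b divides y, so y = b. From b ≤ q and q ≤ b, b = q. From y = b, y = q. d = y and d divides f, thus y divides f. f divides m, so y divides m. y = q, so q divides m.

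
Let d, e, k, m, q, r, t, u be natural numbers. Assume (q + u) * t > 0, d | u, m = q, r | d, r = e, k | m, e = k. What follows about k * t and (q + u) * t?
k * t ≤ (q + u) * t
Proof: Since m = q and k | m, k | q. From r = e and r | d, e | d. e = k, so k | d. d | u, so k | u. k | q, so k | q + u. Then k * t | (q + u) * t. Since (q + u) * t > 0, k * t ≤ (q + u) * t.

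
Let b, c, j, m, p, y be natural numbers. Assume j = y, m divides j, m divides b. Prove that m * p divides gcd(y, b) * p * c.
j = y and m divides j, thus m divides y. m divides b, so m divides gcd(y, b). Then m * p divides gcd(y, b) * p. Then m * p divides gcd(y, b) * p * c.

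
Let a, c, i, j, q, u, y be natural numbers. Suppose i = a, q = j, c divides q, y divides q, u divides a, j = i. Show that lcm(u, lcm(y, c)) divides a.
q = j and j = i, therefore q = i. Since i = a, q = a. Because y divides q and c divides q, lcm(y, c) divides q. Since q = a, lcm(y, c) divides a. Since u divides a, lcm(u, lcm(y, c)) divides a.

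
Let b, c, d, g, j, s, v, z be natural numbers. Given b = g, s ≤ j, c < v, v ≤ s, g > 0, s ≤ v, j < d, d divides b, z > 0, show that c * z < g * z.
s ≤ v and v ≤ s, so s = v. Because b = g and d divides b, d divides g. g > 0, so d ≤ g. j < d, so j < g. s ≤ j, so s < g. Since s = v, v < g. Since c < v, c < g. Using z > 0 and multiplying by a positive, c * z < g * z.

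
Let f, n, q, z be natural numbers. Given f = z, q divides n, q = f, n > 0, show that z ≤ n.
Since q = f and f = z, q = z. From q divides n and n > 0, q ≤ n. Since q = z, z ≤ n.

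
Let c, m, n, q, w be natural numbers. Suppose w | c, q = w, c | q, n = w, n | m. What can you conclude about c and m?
c | m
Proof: From q = w and c | q, c | w. Since w | c, w = c. n = w and n | m, hence w | m. w = c, so c | m.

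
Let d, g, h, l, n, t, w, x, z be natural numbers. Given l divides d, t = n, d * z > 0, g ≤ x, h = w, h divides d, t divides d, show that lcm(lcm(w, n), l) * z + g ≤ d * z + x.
h = w and h divides d, thus w divides d. t = n and t divides d, thus n divides d. Since w divides d, lcm(w, n) divides d. From l divides d, lcm(lcm(w, n), l) divides d. Then lcm(lcm(w, n), l) * z divides d * z. d * z > 0, so lcm(lcm(w, n), l) * z ≤ d * z. g ≤ x, so lcm(lcm(w, n), l) * z + g ≤ d * z + x.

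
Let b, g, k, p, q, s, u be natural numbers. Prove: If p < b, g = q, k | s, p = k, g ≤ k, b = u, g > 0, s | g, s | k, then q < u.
s | k and k | s, thus s = k. Since s | g and g > 0, s ≤ g. s = k, so k ≤ g. Because g ≤ k, k = g. p = k, so p = g. g = q, so p = q. From b = u and p < b, p < u. Since p = q, q < u.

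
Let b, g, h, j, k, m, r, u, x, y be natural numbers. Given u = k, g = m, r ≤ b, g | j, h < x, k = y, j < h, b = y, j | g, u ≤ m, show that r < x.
Because b = y and r ≤ b, r ≤ y. u = k and k = y, so u = y. u ≤ m, so y ≤ m. r ≤ y, so r ≤ m. j | g and g | j, so j = g. Since g = m, j = m. From j < h and h < x, j < x. From j = m, m < x. Since r ≤ m, r < x.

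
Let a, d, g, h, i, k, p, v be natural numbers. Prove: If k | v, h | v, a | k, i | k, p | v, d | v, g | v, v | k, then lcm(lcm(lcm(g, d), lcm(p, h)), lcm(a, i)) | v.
g | v and d | v, hence lcm(g, d) | v. p | v and h | v, hence lcm(p, h) | v. lcm(g, d) | v, so lcm(lcm(g, d), lcm(p, h)) | v. From k | v and v | k, k = v. a | k and i | k, therefore lcm(a, i) | k. Because k = v, lcm(a, i) | v. Because lcm(lcm(g, d), lcm(p, h)) | v, lcm(lcm(lcm(g, d), lcm(p, h)), lcm(a, i)) | v.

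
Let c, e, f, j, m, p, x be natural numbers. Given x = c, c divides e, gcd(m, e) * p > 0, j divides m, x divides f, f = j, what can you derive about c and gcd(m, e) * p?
c ≤ gcd(m, e) * p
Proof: From x = c and x divides f, c divides f. Since f = j, c divides j. Since j divides m, c divides m. c divides e, so c divides gcd(m, e). Then c divides gcd(m, e) * p. gcd(m, e) * p > 0, so c ≤ gcd(m, e) * p.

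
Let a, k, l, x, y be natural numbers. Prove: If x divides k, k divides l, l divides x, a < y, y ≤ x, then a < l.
Since x divides k and k divides l, x divides l. l divides x, so x = l. a < y and y ≤ x, thus a < x. x = l, so a < l.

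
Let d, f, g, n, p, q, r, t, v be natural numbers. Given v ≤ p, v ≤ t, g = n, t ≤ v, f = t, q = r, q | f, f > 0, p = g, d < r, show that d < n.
From t ≤ v and v ≤ t, t = v. f = t, so f = v. From q | f and f > 0, q ≤ f. Since q = r, r ≤ f. Since d < r, d < f. Since f = v, d < v. From p = g and v ≤ p, v ≤ g. Since g = n, v ≤ n. d < v, so d < n.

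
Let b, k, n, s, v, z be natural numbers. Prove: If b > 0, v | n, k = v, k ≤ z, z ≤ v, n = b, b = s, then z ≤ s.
k = v and k ≤ z, so v ≤ z. z ≤ v, so v = z. n = b and v | n, thus v | b. Since v = z, z | b. Since b > 0, z ≤ b. b = s, so z ≤ s.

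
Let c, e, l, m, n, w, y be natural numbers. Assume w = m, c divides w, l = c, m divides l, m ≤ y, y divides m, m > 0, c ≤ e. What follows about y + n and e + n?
y + n ≤ e + n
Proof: Because w = m and c divides w, c divides m. l = c and m divides l, so m divides c. From c divides m, c = m. Because y divides m and m > 0, y ≤ m. Since m ≤ y, m = y. Since c = m, c = y. Since c ≤ e, y ≤ e. Then y + n ≤ e + n.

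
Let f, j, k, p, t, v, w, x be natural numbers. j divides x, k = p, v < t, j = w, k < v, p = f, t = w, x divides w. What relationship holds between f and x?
f < x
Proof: k = p and p = f, hence k = f. j = w and j divides x, thus w divides x. x divides w, so w = x. k < v and v < t, thus k < t. Since t = w, k < w. w = x, so k < x. Since k = f, f < x.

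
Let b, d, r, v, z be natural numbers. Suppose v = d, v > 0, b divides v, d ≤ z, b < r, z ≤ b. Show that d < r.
b divides v and v > 0, thus b ≤ v. v = d, so b ≤ d. d ≤ z and z ≤ b, therefore d ≤ b. b ≤ d, so b = d. b < r, so d < r.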